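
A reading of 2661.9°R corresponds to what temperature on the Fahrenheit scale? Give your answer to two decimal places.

In Celsius: (2661.9 - 491.67) × 5/9 = 1205.6833°C.
In Fahrenheit: 1205.6833 × 1.8 + 32 = 2202.23°F.

2202.23°F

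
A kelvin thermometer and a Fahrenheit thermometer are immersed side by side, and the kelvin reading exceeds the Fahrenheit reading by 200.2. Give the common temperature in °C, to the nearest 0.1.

51.2°C

Let x be the kelvin reading; then the Fahrenheit reading is 1.8·x - 459.67.
(1.8·x - 459.67) - x = -200.2  ⇒  (0.8)·x = 259.47  ⇒  x = 324.3375 K.
In Celsius: 324.3375 - 273.15 = 51.2°C.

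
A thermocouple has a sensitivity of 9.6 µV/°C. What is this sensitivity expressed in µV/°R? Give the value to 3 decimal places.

The quantity depends on a temperature interval, so only the ratio of degree sizes applies; the offset between the scales is irrelevant.
A change of 1°R is a change of 5/9°C, so per °R the value is 9.6 × 5/9 = 5.333.

5.333 µV/°R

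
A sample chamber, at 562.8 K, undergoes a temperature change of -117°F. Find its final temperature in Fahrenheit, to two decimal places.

Initial temperature in Celsius: 562.8 - 273.15 = 289.6500°C.
The 117°F change is an interval, so only the factor 5/9 applies: -117 × 5/9 = -65.0000°C.
Final Celsius temperature: 289.6500 - 65.0000 = 224.6500°C.
In Fahrenheit: 224.6500 × 1.8 + 32 = 436.37°F.

436.37°F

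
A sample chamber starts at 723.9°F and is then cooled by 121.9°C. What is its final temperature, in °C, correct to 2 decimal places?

262.49°C

Initial temperature in Celsius: (723.9 - 32) × 5/9 = 384.3889°C.
Final Celsius temperature: 384.3889 - 121.9000 = 262.4889°C.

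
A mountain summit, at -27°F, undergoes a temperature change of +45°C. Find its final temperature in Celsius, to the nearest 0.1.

Initial temperature in Celsius: (-27 - 32) × 5/9 = -32.7778°C.
Final Celsius temperature: -32.7778 + 45.0000 = 12.2222°C.

12.2°C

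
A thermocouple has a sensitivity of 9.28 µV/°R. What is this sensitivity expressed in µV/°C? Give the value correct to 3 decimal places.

16.704 µV/°C

Since only a temperature interval is involved, the additive offset between the scales drops out.
A change of 1°C is a change of 1.8°R, so per °C the value is 9.28 × 1.8 = 16.704.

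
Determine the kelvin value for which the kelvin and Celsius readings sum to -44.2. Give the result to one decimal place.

114.5 K

Let K be the kelvin reading. The Celsius reading is C = 1·K - 273.15.
Require K + C = -44.2: (2)·K - 273.15 = -44.2.
K = (-44.2 + 273.15) / (2) = 114.5.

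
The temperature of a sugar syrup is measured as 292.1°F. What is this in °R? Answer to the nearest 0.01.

In Celsius: (292.1 - 32) × 5/9 = 144.5000°C.
In Rankine: 144.5000 × 1.8 + 491.67 = 751.77°R.

751.77°R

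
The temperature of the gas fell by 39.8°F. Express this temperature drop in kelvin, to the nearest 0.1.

Only the scale ratio 5/9 matters for a change in temperature.
39.8 × 5/9 = 22.1.

22.1 K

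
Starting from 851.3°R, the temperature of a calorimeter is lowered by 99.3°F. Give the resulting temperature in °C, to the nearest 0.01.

144.63°C

Initial temperature in Celsius: (851.3 - 491.67) × 5/9 = 199.7944°C.
The 99.3°F change is an interval, so only the factor 5/9 applies: -99.3 × 5/9 = -55.1667°C.
Final Celsius temperature: 199.7944 - 55.1667 = 144.6278°C.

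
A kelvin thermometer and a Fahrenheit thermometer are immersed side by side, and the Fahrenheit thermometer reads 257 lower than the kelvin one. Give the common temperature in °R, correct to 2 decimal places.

456.01°R

Let x be the kelvin reading; then the Fahrenheit reading is 1.8·x - 459.67.
(1.8·x - 459.67) - x = -257  ⇒  (0.8)·x = 202.67  ⇒  x = 253.3375 K.
In Celsius: 253.3375 - 273.15 = -19.8125°C.
In Rankine: -19.8125 × 1.8 + 491.67 = 456.01°R.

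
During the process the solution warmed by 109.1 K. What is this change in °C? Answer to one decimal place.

Kelvin and Celsius degrees are the same size, so the interval is unchanged: 109.1.

109.1°C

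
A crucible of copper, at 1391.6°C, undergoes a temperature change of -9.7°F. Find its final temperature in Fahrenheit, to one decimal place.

The 9.7°F change is an interval, so only the factor 5/9 applies: -9.7 × 5/9 = -5.3889°C.
Final Celsius temperature: 1391.6000 - 5.3889 = 1386.2111°C.
In Fahrenheit: 1386.2111 × 1.8 + 32 = 2527.2°F.

2527.2°F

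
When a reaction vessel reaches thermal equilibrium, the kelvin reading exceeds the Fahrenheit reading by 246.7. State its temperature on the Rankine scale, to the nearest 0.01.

479.18°R

Let x be the Fahrenheit reading; then the kelvin reading is 5/9·x + 255.372.
(5/9·x + 255.372) - x = 246.7  ⇒  (-4/9)·x = -8.67222  ⇒  x = 19.5125°F.
In Celsius: (19.5125 - 32) × 5/9 = -6.9375°C.
In Rankine: -6.9375 × 1.8 + 491.67 = 479.18°R.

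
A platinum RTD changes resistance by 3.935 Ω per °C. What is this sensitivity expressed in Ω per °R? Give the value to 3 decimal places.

2.186 Ω per °R

Since only a temperature interval is involved, the additive offset between the scales drops out.
A change of 1°R is a change of 5/9°C, so per °R the value is 3.935 × 5/9 = 2.186.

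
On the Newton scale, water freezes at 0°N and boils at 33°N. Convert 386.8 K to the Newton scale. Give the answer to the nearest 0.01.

37.50°N

First in Celsius: 386.8 - 273.15 = 113.6500°C.
Linearly onto the Newton scale: 0 + (113.6500 / 100) × (33 - 0) = 37.50°N.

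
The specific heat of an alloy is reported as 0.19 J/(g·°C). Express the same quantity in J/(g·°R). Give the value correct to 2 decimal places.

0.11 J/(g·°R)

The quantity depends on a temperature interval, so only the ratio of degree sizes applies; the offset between the scales is irrelevant.
A change of 1°R is a change of 5/9°C, so per °R the value is 0.19 × 5/9 = 0.11.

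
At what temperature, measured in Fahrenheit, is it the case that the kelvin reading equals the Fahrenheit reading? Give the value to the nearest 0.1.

Let F be the Fahrenheit reading. The kelvin reading is K = 5/9·F + 255.372.
Set K = F: 5/9·F + 255.372 = F.
(-4/9)·F = -255.372  ⇒  F = 574.6.

574.6°F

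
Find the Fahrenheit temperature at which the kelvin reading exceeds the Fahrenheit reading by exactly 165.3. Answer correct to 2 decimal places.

Let F be the Fahrenheit reading. The kelvin reading is K = 5/9·F + 255.372.
Require K - F = 165.3: (-4/9)·F + 255.372 = 165.3.
F = (165.3 - 255.372) / (-4/9) = 202.66.

202.66°F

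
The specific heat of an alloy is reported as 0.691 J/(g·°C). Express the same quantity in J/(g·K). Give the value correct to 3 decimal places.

0.691 J/(g·K)

The quantity depends on a temperature interval, so only the ratio of degree sizes applies; the offset between the scales is irrelevant.
A change of 1 K is a change of 1°C, so per K the value is 0.691 × 1 = 0.691.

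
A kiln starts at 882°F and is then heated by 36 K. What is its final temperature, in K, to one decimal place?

781.4 K

Initial temperature in Celsius: (882 - 32) × 5/9 = 472.2222°C.
The 36 K change is an interval; Kelvin and Celsius degrees are the same size, so ΔC = +36°C.
Final Celsius temperature: 472.2222 + 36.0000 = 508.2222°C.
In kelvin: 508.2222 + 273.15 = 781.4 K.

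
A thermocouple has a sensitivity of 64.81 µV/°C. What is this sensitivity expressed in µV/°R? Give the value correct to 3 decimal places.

36.006 µV/°R

Since only a temperature interval is involved, the additive offset between the scales drops out.
A change of 1°R is a change of 5/9°C, so per °R the value is 64.81 × 5/9 = 36.006.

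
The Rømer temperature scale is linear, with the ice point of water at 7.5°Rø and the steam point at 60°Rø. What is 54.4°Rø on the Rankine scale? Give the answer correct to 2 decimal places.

652.47°R

Linear interpolation between the fixed points: C = (54.4 - 7.5) × 100 / (60 - 7.5) = 89.3333°C.
Then 89.3333 × 1.8 + 491.67 = 652.47°R.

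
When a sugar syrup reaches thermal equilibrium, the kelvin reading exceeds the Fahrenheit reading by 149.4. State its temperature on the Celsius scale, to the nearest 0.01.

Let x be the Fahrenheit reading; then the kelvin reading is 5/9·x + 255.372.
(5/9·x + 255.372) - x = 149.4  ⇒  (-4/9)·x = -105.972  ⇒  x = 238.4375°F.
In Celsius: (238.4375 - 32) × 5/9 = 114.69°C.

114.69°C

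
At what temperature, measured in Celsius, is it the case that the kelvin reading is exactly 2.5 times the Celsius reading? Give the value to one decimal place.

182.1°C

Let C be the Celsius reading. The kelvin reading is K = 1·C + 273.15.
Require K = 2.5·C: 1·C + 273.15 = 2.5·C.
(-1.5)·C = -273.15  ⇒  C = 182.1.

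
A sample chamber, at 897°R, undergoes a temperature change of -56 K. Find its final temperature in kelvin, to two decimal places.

442.33 K

Initial temperature in Celsius: (897 - 491.67) × 5/9 = 225.1833°C.
The 56 K change is an interval; Kelvin and Celsius degrees are the same size, so ΔC = -56°C.
Final Celsius temperature: 225.1833 - 56.0000 = 169.1833°C.
In kelvin: 169.1833 + 273.15 = 442.33 K.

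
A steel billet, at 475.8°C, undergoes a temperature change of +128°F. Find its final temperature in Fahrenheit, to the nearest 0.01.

The 128°F change is an interval, so only the factor 5/9 applies: +128 × 5/9 = +71.1111°C.
Final Celsius temperature: 475.8000 + 71.1111 = 546.9111°C.
In Fahrenheit: 546.9111 × 1.8 + 32 = 1016.44°F.

1016.44°F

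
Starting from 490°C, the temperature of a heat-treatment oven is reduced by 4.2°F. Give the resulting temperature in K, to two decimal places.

The 4.2°F change is an interval, so only the factor 5/9 applies: -4.2 × 5/9 = -2.3333°C.
Final Celsius temperature: 490.0000 - 2.3333 = 487.6667°C.
In kelvin: 487.6667 + 273.15 = 760.82 K.

760.82 K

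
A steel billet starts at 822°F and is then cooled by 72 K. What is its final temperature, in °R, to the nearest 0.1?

1152.1°R

Initial temperature in Celsius: (822 - 32) × 5/9 = 438.8889°C.
The 72 K change is an interval; Kelvin and Celsius degrees are the same size, so ΔC = -72°C.
Final Celsius temperature: 438.8889 - 72.0000 = 366.8889°C.
In Rankine: 366.8889 × 1.8 + 491.67 = 1152.1°R.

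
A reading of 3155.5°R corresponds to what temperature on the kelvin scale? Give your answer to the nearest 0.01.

In Celsius: (3155.5 - 491.67) × 5/9 = 1479.9056°C.
In kelvin: 1479.9056 + 273.15 = 1753.06 K.

1753.06 K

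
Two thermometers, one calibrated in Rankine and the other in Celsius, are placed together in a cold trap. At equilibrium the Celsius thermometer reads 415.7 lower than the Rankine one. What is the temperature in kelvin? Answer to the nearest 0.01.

Let x be the Rankine reading; then the Celsius reading is 5/9·x - 273.15.
(5/9·x - 273.15) - x = -415.7  ⇒  (-4/9)·x = -142.55  ⇒  x = 320.7375°R.
In Celsius: (320.7375 - 491.67) × 5/9 = -94.9625°C.
In kelvin: -94.9625 + 273.15 = 178.19 K.

178.19 K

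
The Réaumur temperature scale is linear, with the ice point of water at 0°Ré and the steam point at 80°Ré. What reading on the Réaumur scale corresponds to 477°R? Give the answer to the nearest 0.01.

First in Celsius: (477 - 491.67) × 5/9 = -8.1500°C.
Linearly onto the Réaumur scale: 0 + (-8.1500 / 100) × (80 - 0) = -6.52°Ré.

-6.52°Ré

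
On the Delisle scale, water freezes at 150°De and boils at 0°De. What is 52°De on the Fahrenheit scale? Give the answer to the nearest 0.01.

149.60°F

Linear interpolation between the fixed points: C = (52 - 150) × 100 / (0 - 150) = 65.3333°C.
Then 65.3333 × 1.8 + 32 = 149.60°F.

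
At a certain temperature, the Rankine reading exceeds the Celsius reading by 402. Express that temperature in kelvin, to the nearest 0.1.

161.1 K

Let x be the Celsius reading; then the Rankine reading is 1.8·x + 491.67.
(1.8·x + 491.67) - x = 402  ⇒  (0.8)·x = -89.67  ⇒  x = -112.0875°C.
In kelvin: -112.0875 + 273.15 = 161.1 K.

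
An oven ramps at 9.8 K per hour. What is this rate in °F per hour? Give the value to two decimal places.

The quantity depends on a temperature interval, so only the ratio of degree sizes applies; the offset between the scales is irrelevant.
A change of 1 K is a change of 1.8°F, so 9.8 × 1.8 = 17.64.

17.64 °F/hour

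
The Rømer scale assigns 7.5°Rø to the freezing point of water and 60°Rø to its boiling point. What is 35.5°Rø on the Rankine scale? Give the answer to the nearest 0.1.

Linear interpolation between the fixed points: C = (35.5 - 7.5) × 100 / (60 - 7.5) = 53.3333°C.
Then 53.3333 × 1.8 + 491.67 = 587.7°R.

587.7°R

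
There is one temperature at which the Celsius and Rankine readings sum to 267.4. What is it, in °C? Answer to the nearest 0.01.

Let C be the Celsius reading. The Rankine reading is R = 1.8·C + 491.67.
Require C + R = 267.4: (2.8)·C + 491.67 = 267.4.
C = (267.4 - 491.67) / (2.8) = -80.10.

-80.10°C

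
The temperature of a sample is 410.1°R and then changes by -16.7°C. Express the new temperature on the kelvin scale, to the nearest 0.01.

Initial temperature in Celsius: (410.1 - 491.67) × 5/9 = -45.3167°C.
Final Celsius temperature: -45.3167 - 16.7000 = -62.0167°C.
In kelvin: -62.0167 + 273.15 = 211.13 K.

211.13 K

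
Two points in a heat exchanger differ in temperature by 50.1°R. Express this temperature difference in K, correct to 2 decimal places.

27.83 K

For a temperature interval the offset drops out; only the factor 5/9 applies.
50.1 × 5/9 = 27.83.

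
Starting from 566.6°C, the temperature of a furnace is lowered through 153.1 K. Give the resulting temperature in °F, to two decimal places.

776.30°F

The 153.1 K change is an interval; Kelvin and Celsius degrees are the same size, so ΔC = -153.1°C.
Final Celsius temperature: 566.6000 - 153.1000 = 413.5000°C.
In Fahrenheit: 413.5000 × 1.8 + 32 = 776.30°F.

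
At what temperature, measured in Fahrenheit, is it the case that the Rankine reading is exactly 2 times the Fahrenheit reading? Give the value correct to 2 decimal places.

459.67°F

Let F be the Fahrenheit reading. The Rankine reading is R = 1·F + 459.67.
Require R = 2·F: 1·F + 459.67 = 2·F.
(-1)·F = -459.67  ⇒  F = 459.67.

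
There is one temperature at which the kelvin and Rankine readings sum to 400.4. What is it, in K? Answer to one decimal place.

143.0 K

Let K be the kelvin reading. The Rankine reading is R = 1.8·K.
Require K + R = 400.4: (2.8)·K = 400.4.
K = (400.4) / (2.8) = 143.0.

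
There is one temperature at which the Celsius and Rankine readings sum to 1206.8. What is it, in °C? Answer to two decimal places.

255.40°C

Let C be the Celsius reading. The Rankine reading is R = 1.8·C + 491.67.
Require C + R = 1206.8: (2.8)·C + 491.67 = 1206.8.
C = (1206.8 - 491.67) / (2.8) = 255.40.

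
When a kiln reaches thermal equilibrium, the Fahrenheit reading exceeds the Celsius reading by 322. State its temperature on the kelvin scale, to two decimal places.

635.65 K

Let x be the Celsius reading; then the Fahrenheit reading is 1.8·x + 32.
(1.8·x + 32) - x = 322  ⇒  (0.8)·x = 290  ⇒  x = 362.5000°C.
In kelvin: 362.5000 + 273.15 = 635.65 K.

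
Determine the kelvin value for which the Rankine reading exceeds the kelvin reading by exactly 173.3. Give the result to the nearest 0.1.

216.6 K

Let K be the kelvin reading. The Rankine reading is R = 1.8·K.
Require R - K = 173.3: (0.8)·K = 173.3.
K = (173.3) / (0.8) = 216.6.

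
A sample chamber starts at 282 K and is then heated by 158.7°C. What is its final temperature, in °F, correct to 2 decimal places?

333.59°F

Initial temperature in Celsius: 282 - 273.15 = 8.8500°C.
Final Celsius temperature: 8.8500 + 158.7000 = 167.5500°C.
In Fahrenheit: 167.5500 × 1.8 + 32 = 333.59°F.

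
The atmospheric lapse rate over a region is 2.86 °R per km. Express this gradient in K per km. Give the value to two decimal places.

The quantity depends on a temperature interval, so only the ratio of degree sizes applies; the offset between the scales is irrelevant.
A change of 1°R is a change of 5/9 K, so 2.86 × 5/9 = 1.59.

1.59 K/km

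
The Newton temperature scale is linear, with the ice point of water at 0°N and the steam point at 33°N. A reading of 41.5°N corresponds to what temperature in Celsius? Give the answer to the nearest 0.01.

Linear interpolation between the fixed points: C = (41.5 - 0) × 100 / (33 - 0) = 125.7576°C.

125.76°C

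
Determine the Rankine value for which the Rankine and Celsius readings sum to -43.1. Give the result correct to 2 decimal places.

Let R be the Rankine reading. The Celsius reading is C = 5/9·R - 273.15.
Require R + C = -43.1: (14/9)·R - 273.15 = -43.1.
R = (-43.1 + 273.15) / (14/9) = 147.89.

147.89°R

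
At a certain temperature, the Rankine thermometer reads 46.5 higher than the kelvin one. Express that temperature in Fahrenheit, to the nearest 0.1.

-355.0°F

Let x be the kelvin reading; then the Rankine reading is 1.8·x.
(1.8·x) - x = 46.5  ⇒  (0.8)·x = 46.5  ⇒  x = 58.1250 K.
In Celsius: 58.125 - 273.15 = -215.0250°C.
In Fahrenheit: -215.0250 × 1.8 + 32 = -355.0°F.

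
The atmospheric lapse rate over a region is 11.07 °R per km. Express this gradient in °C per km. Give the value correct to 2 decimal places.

The quantity depends on a temperature interval, so only the ratio of degree sizes applies; the offset between the scales is irrelevant.
A change of 1°R is a change of 5/9°C, so 11.07 × 5/9 = 6.15.

6.15 °C/km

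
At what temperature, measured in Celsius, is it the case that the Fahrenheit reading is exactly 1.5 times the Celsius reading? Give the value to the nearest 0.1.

-106.7°C

Let C be the Celsius reading. The Fahrenheit reading is F = 1.8·C + 32.
Require F = 1.5·C: 1.8·C + 32 = 1.5·C.
(0.3)·C = -32  ⇒  C = -106.7.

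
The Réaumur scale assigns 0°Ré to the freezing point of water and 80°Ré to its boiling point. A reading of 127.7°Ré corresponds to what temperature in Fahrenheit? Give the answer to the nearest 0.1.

Linear interpolation between the fixed points: C = (127.7 - 0) × 100 / (80 - 0) = 159.6250°C.
Then 159.6250 × 1.8 + 32 = 319.3°F.

319.3°F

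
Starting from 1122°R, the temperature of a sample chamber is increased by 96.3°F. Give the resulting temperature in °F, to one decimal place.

758.6°F

Initial temperature in Celsius: (1122 - 491.67) × 5/9 = 350.1833°C.
The 96.3°F change is an interval, so only the factor 5/9 applies: +96.3 × 5/9 = +53.5000°C.
Final Celsius temperature: 350.1833 + 53.5000 = 403.6833°C.
In Fahrenheit: 403.6833 × 1.8 + 32 = 758.6°F.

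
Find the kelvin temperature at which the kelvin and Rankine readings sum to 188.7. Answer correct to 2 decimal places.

67.39 K

Let K be the kelvin reading. The Rankine reading is R = 1.8·K.
Require K + R = 188.7: (2.8)·K = 188.7.
K = (188.7) / (2.8) = 67.39.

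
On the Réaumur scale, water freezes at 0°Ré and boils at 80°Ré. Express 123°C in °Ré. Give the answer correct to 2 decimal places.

98.40°Ré

Linearly onto the Réaumur scale: 0 + (123.0000 / 100) × (80 - 0) = 98.40°Ré.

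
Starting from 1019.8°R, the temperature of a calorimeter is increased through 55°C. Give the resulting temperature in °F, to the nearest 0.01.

Initial temperature in Celsius: (1019.8 - 491.67) × 5/9 = 293.4056°C.
Final Celsius temperature: 293.4056 + 55.0000 = 348.4056°C.
In Fahrenheit: 348.4056 × 1.8 + 32 = 659.13°F.

659.13°F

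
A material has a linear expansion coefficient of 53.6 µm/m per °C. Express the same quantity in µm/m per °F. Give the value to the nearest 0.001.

29.778 µm/m per °F

Since only a temperature interval is involved, the additive offset between the scales drops out.
A change of 1°F is a change of 5/9°C, so per °F the value is 53.6 × 5/9 = 29.778.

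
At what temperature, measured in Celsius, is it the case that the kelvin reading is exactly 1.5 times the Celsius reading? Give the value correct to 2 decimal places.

Let C be the Celsius reading. The kelvin reading is K = 1·C + 273.15.
Require K = 1.5·C: 1·C + 273.15 = 1.5·C.
(-0.5)·C = -273.15  ⇒  C = 546.30.

546.30°C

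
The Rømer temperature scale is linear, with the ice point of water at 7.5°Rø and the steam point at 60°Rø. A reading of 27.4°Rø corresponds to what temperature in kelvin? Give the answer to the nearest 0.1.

Linear interpolation between the fixed points: C = (27.4 - 7.5) × 100 / (60 - 7.5) = 37.9048°C.
Then 37.9048 + 273.15 = 311.1 K.

311.1 K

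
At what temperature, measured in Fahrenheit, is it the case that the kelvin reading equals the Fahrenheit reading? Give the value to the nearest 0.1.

Let F be the Fahrenheit reading. The kelvin reading is K = 5/9·F + 255.372.
Set K = F: 5/9·F + 255.372 = F.
(-4/9)·F = -255.372  ⇒  F = 574.6.

574.6°F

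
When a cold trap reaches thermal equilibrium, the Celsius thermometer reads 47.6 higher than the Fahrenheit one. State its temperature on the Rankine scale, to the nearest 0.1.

Let x be the Fahrenheit reading; then the Celsius reading is 5/9·x - 17.7778.
(5/9·x - 17.7778) - x = 47.6  ⇒  (-4/9)·x = 65.3778  ⇒  x = -147.1000°F.
In Celsius: (-147.1 - 32) × 5/9 = -99.5000°C.
In Rankine: -99.5000 × 1.8 + 491.67 = 312.6°R.

312.6°R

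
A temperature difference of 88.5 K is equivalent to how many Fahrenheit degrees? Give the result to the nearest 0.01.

159.30°F

An interval of 1 K corresponds to 1.8°F.
88.5 × 1.8 = 159.30.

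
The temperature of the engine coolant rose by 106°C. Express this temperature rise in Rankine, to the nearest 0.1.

An interval of 1°C corresponds to 1.8°R.
106 × 1.8 = 190.8.

190.8°R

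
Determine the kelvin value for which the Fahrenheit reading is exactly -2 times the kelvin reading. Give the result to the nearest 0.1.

Let K be the kelvin reading. The Fahrenheit reading is F = 1.8·K - 459.67.
Require F = -2·K: 1.8·K - 459.67 = -2·K.
(3.8)·K = 459.67  ⇒  K = 121.0.

121.0 K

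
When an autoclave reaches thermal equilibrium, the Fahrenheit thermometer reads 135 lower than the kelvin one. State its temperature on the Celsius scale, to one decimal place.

Let x be the kelvin reading; then the Fahrenheit reading is 1.8·x - 459.67.
(1.8·x - 459.67) - x = -135  ⇒  (0.8)·x = 324.67  ⇒  x = 405.8375 K.
In Celsius: 405.8375 - 273.15 = 132.7°C.

132.7°C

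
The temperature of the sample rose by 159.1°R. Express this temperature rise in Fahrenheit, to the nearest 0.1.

159.1°F

Rankine and Fahrenheit degrees are the same size, so the interval is unchanged: 159.1.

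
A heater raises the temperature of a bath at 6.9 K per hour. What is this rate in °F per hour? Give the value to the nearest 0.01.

The quantity depends on a temperature interval, so only the ratio of degree sizes applies; the offset between the scales is irrelevant.
A change of 1 K is a change of 1.8°F, so 6.9 × 1.8 = 12.42.

12.42 °F/hour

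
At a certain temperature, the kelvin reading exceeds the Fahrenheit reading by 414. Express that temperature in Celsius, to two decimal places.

Let x be the kelvin reading; then the Fahrenheit reading is 1.8·x - 459.67.
(1.8·x - 459.67) - x = -414  ⇒  (0.8)·x = 45.67  ⇒  x = 57.0875 K.
In Celsius: 57.0875 - 273.15 = -216.06°C.

-216.06°C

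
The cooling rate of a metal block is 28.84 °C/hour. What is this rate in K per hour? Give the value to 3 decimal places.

28.840 K/hour

The quantity depends on a temperature interval, so only the ratio of degree sizes applies; the offset between the scales is irrelevant.
A change of 1°C is a change of 1 K, so 28.84 × 1 = 28.840.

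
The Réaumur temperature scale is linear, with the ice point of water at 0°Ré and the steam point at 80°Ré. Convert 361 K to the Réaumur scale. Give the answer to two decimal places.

First in Celsius: 361 - 273.15 = 87.8500°C.
Linearly onto the Réaumur scale: 0 + (87.8500 / 100) × (80 - 0) = 70.28°Ré.

70.28°Ré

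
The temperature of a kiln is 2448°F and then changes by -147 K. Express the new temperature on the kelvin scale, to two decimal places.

1468.37 K

Initial temperature in Celsius: (2448 - 32) × 5/9 = 1342.2222°C.
The 147 K change is an interval; Kelvin and Celsius degrees are the same size, so ΔC = -147°C.
Final Celsius temperature: 1342.2222 - 147.0000 = 1195.2222°C.
In kelvin: 1195.2222 + 273.15 = 1468.37 K.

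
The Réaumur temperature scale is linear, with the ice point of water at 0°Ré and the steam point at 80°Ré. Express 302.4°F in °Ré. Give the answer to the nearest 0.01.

First in Celsius: (302.4 - 32) × 5/9 = 150.2222°C.
Linearly onto the Réaumur scale: 0 + (150.2222 / 100) × (80 - 0) = 120.18°Ré.

120.18°Ré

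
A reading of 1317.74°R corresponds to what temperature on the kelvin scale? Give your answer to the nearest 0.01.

732.08 K

In Celsius: (1317.74 - 491.67) × 5/9 = 458.9278°C.
In kelvin: 458.9278 + 273.15 = 732.08 K.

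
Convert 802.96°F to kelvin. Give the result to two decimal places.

701.46 K

In Celsius: (802.96 - 32) × 5/9 = 428.3111°C.
In kelvin: 428.3111 + 273.15 = 701.46 K.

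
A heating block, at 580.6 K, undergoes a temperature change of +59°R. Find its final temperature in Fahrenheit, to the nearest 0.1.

644.4°F

Initial temperature in Celsius: 580.6 - 273.15 = 307.4500°C.
The 59°R change is an interval, so only the factor 5/9 applies: +59 × 5/9 = +32.7778°C.
Final Celsius temperature: 307.4500 + 32.7778 = 340.2278°C.
In Fahrenheit: 340.2278 × 1.8 + 32 = 644.4°F.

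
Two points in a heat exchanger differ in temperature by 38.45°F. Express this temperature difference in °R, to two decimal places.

Fahrenheit and Rankine degrees are the same size, so the interval is unchanged: 38.45.

38.45°R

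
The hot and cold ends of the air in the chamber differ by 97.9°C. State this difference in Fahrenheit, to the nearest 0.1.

Only the scale ratio 1.8 matters for a change in temperature.
97.9 × 1.8 = 176.2.

176.2°F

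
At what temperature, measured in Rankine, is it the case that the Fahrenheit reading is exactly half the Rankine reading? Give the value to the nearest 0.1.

Let R be the Rankine reading. The Fahrenheit reading is F = 1·R - 459.67.
Require F = 0.5·R: 1·R - 459.67 = 0.5·R.
(0.5)·R = 459.67  ⇒  R = 919.3.

919.3°R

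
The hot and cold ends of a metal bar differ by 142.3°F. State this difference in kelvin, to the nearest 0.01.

79.06 K

Only the scale ratio 5/9 matters for a change in temperature.
142.3 × 5/9 = 79.06.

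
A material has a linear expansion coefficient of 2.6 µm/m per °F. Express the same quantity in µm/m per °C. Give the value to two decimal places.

4.68 µm/m per °C

The quantity depends on a temperature interval, so only the ratio of degree sizes applies; the offset between the scales is irrelevant.
A change of 1°C is a change of 1.8°F, so per °C the value is 2.6 × 1.8 = 4.68.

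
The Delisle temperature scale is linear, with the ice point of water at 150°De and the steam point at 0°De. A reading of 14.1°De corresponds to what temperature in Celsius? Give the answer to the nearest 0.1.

Linear interpolation between the fixed points: C = (14.1 - 150) × 100 / (0 - 150) = 90.6000°C.

90.6°C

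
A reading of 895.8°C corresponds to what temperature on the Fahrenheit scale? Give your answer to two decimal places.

1644.44°F

In Fahrenheit: 895.8000 × 1.8 + 32 = 1644.44°F.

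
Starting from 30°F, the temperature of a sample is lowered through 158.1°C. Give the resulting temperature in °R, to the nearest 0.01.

Initial temperature in Celsius: (30 - 32) × 5/9 = -1.1111°C.
Final Celsius temperature: -1.1111 - 158.1000 = -159.2111°C.
In Rankine: -159.2111 × 1.8 + 491.67 = 205.09°R.

205.09°R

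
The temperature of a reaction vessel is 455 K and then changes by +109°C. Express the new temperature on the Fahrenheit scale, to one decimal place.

Initial temperature in Celsius: 455 - 273.15 = 181.8500°C.
Final Celsius temperature: 181.8500 + 109.0000 = 290.8500°C.
In Fahrenheit: 290.8500 × 1.8 + 32 = 555.5°F.

555.5°F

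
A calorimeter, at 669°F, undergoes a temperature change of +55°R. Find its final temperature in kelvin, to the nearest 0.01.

Initial temperature in Celsius: (669 - 32) × 5/9 = 353.8889°C.
The 55°R change is an interval, so only the factor 5/9 applies: +55 × 5/9 = +30.5556°C.
Final Celsius temperature: 353.8889 + 30.5556 = 384.4444°C.
In kelvin: 384.4444 + 273.15 = 657.59 K.

657.59 K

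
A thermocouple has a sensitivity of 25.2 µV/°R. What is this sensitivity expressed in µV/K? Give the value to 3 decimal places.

45.360 µV/K

The quantity depends on a temperature interval, so only the ratio of degree sizes applies; the offset between the scales is irrelevant.
A change of 1 K is a change of 1.8°R, so per K the value is 25.2 × 1.8 = 45.360.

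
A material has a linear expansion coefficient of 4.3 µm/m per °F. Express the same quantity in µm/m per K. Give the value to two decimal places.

Since only a temperature interval is involved, the additive offset between the scales drops out.
A change of 1 K is a change of 1.8°F, so per K the value is 4.3 × 1.8 = 7.74.

7.74 µm/m per K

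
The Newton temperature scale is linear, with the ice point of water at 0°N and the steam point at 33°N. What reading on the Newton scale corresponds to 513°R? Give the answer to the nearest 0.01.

First in Celsius: (513 - 491.67) × 5/9 = 11.8500°C.
Linearly onto the Newton scale: 0 + (11.8500 / 100) × (33 - 0) = 3.91°N.

3.91°N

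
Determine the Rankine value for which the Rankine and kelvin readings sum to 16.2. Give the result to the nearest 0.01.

10.41°R

Let R be the Rankine reading. The kelvin reading is K = 5/9·R.
Require R + K = 16.2: (14/9)·R = 16.2.
R = (16.2) / (14/9) = 10.41.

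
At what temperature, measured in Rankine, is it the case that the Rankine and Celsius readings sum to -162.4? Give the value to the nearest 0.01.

71.20°R

Let R be the Rankine reading. The Celsius reading is C = 5/9·R - 273.15.
Require R + C = -162.4: (14/9)·R - 273.15 = -162.4.
R = (-162.4 + 273.15) / (14/9) = 71.20.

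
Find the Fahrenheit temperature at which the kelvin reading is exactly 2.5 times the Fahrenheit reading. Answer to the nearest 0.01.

Let F be the Fahrenheit reading. The kelvin reading is K = 5/9·F + 255.372.
Require K = 2.5·F: 5/9·F + 255.372 = 2.5·F.
(-35/18)·F = -255.372  ⇒  F = 131.33.

131.33°F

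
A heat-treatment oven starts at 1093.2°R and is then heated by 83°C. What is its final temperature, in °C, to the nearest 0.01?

417.18°C

Initial temperature in Celsius: (1093.2 - 491.67) × 5/9 = 334.1833°C.
Final Celsius temperature: 334.1833 + 83.0000 = 417.1833°C.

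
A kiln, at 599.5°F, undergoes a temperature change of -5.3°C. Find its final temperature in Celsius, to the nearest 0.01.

309.98°C

Initial temperature in Celsius: (599.5 - 32) × 5/9 = 315.2778°C.
Final Celsius temperature: 315.2778 - 5.3000 = 309.9778°C.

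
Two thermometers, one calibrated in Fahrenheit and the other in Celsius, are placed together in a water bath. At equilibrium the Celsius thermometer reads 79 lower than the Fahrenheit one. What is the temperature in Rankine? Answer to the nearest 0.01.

Let x be the Fahrenheit reading; then the Celsius reading is 5/9·x - 17.7778.
(5/9·x - 17.7778) - x = -79  ⇒  (-4/9)·x = -61.2222  ⇒  x = 137.7500°F.
In Celsius: (137.75 - 32) × 5/9 = 58.7500°C.
In Rankine: 58.7500 × 1.8 + 491.67 = 597.42°R.

597.42°R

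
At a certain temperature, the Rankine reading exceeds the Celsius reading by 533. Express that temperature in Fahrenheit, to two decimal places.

Let x be the Celsius reading; then the Rankine reading is 1.8·x + 491.67.
(1.8·x + 491.67) - x = 533  ⇒  (0.8)·x = 41.33  ⇒  x = 51.6625°C.
In Fahrenheit: 51.6625 × 1.8 + 32 = 124.99°F.

124.99°F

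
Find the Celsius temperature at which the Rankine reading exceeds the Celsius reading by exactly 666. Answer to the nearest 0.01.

217.91°C

Let C be the Celsius reading. The Rankine reading is R = 1.8·C + 491.67.
Require R - C = 666: (0.8)·C + 491.67 = 666.
C = (666 - 491.67) / (0.8) = 217.91.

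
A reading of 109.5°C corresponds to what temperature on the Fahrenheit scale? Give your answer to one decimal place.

In Fahrenheit: 109.5000 × 1.8 + 32 = 229.1°F.

229.1°F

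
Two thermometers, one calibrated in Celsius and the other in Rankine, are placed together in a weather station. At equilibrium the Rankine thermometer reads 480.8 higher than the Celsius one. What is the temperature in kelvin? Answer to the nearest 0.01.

259.56 K

Let x be the Celsius reading; then the Rankine reading is 1.8·x + 491.67.
(1.8·x + 491.67) - x = 480.8  ⇒  (0.8)·x = -10.87  ⇒  x = -13.5875°C.
In kelvin: -13.5875 + 273.15 = 259.56 K.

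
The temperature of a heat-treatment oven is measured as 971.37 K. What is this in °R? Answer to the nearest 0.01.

In Celsius: 971.37 - 273.15 = 698.2200°C.
In Rankine: 698.2200 × 1.8 + 491.67 = 1748.47°R.

1748.47°R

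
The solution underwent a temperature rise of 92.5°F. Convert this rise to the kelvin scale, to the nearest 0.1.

For a temperature interval the offset drops out; only the factor 5/9 applies.
92.5 × 5/9 = 51.4.

51.4 K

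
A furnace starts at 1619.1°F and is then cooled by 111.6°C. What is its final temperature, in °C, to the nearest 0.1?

770.1°C

Initial temperature in Celsius: (1619.1 - 32) × 5/9 = 881.7222°C.
Final Celsius temperature: 881.7222 - 111.6000 = 770.1222°C.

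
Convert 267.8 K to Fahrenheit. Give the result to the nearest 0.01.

In Celsius: 267.8 - 273.15 = -5.3500°C.
In Fahrenheit: -5.3500 × 1.8 + 32 = 22.37°F.

22.37°F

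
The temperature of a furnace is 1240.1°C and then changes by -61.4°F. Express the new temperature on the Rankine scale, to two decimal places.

2662.45°R

The 61.4°F change is an interval, so only the factor 5/9 applies: -61.4 × 5/9 = -34.1111°C.
Final Celsius temperature: 1240.1000 - 34.1111 = 1205.9889°C.
In Rankine: 1205.9889 × 1.8 + 491.67 = 2662.45°R.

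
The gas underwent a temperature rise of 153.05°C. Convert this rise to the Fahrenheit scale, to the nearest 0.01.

Only the scale ratio 1.8 matters for a change in temperature.
153.05 × 1.8 = 275.49.

275.49°F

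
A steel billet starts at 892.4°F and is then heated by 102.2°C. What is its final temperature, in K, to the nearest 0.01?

853.35 K

Initial temperature in Celsius: (892.4 - 32) × 5/9 = 478.0000°C.
Final Celsius temperature: 478.0000 + 102.2000 = 580.2000°C.
In kelvin: 580.2000 + 273.15 = 853.35 K.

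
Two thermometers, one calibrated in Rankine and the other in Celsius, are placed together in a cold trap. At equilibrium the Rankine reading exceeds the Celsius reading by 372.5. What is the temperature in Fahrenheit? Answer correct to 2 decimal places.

Let x be the Rankine reading; then the Celsius reading is 5/9·x - 273.15.
(5/9·x - 273.15) - x = -372.5  ⇒  (-4/9)·x = -99.35  ⇒  x = 223.5375°R.
In Celsius: (223.5375 - 491.67) × 5/9 = -148.9625°C.
In Fahrenheit: -148.9625 × 1.8 + 32 = -236.13°F.

-236.13°F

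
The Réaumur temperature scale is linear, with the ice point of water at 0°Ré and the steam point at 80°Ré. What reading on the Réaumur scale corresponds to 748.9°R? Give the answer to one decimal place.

First in Celsius: (748.9 - 491.67) × 5/9 = 142.9056°C.
Linearly onto the Réaumur scale: 0 + (142.9056 / 100) × (80 - 0) = 114.3°Ré.

114.3°Ré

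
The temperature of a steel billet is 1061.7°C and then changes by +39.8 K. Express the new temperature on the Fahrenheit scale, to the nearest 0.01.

2014.70°F

The 39.8 K change is an interval; Kelvin and Celsius degrees are the same size, so ΔC = +39.8°C.
Final Celsius temperature: 1061.7000 + 39.8000 = 1101.5000°C.
In Fahrenheit: 1101.5000 × 1.8 + 32 = 2014.70°F.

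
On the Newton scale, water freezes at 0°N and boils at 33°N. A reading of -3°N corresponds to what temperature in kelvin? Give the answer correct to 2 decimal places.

264.06 K

Linear interpolation between the fixed points: C = (-3 - 0) × 100 / (33 - 0) = -9.0909°C.
Then -9.0909 + 273.15 = 264.06 K.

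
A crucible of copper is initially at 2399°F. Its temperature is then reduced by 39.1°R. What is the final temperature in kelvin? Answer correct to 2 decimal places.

Initial temperature in Celsius: (2399 - 32) × 5/9 = 1315.0000°C.
The 39.1°R change is an interval, so only the factor 5/9 applies: -39.1 × 5/9 = -21.7222°C.
Final Celsius temperature: 1315.0000 - 21.7222 = 1293.2778°C.
In kelvin: 1293.2778 + 273.15 = 1566.43 K.

1566.43 K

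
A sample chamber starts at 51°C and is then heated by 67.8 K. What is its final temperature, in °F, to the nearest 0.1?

The 67.8 K change is an interval; Kelvin and Celsius degrees are the same size, so ΔC = +67.8°C.
Final Celsius temperature: 51.0000 + 67.8000 = 118.8000°C.
In Fahrenheit: 118.8000 × 1.8 + 32 = 245.8°F.

245.8°F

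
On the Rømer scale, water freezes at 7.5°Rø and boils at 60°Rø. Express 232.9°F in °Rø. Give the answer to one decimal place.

66.1°Rø

First in Celsius: (232.9 - 32) × 5/9 = 111.6111°C.
Linearly onto the Rømer scale: 7.5 + (111.6111 / 100) × (60 - 7.5) = 66.1°Rø.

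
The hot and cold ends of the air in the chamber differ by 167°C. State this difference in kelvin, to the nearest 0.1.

167.0 K

Celsius and kelvin degrees are the same size, so the interval is unchanged: 167.0.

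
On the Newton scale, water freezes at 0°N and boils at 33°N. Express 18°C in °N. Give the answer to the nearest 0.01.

Linearly onto the Newton scale: 0 + (18.0000 / 100) × (33 - 0) = 5.94°N.

5.94°N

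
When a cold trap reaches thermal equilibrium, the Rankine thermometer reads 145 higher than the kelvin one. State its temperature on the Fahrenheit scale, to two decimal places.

Let x be the kelvin reading; then the Rankine reading is 1.8·x.
(1.8·x) - x = 145  ⇒  (0.8)·x = 145  ⇒  x = 181.2500 K.
In Celsius: 181.25 - 273.15 = -91.9000°C.
In Fahrenheit: -91.9000 × 1.8 + 32 = -133.42°F.

-133.42°F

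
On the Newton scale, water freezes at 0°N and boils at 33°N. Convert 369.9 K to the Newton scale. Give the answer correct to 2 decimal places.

First in Celsius: 369.9 - 273.15 = 96.7500°C.
Linearly onto the Newton scale: 0 + (96.7500 / 100) × (33 - 0) = 31.93°N.

31.93°N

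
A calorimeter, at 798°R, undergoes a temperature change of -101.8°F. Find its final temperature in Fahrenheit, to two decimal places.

Initial temperature in Celsius: (798 - 491.67) × 5/9 = 170.1833°C.
The 101.8°F change is an interval, so only the factor 5/9 applies: -101.8 × 5/9 = -56.5556°C.
Final Celsius temperature: 170.1833 - 56.5556 = 113.6278°C.
In Fahrenheit: 113.6278 × 1.8 + 32 = 236.53°F.

236.53°F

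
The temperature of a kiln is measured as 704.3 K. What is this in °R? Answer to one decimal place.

1267.7°R

In Celsius: 704.3 - 273.15 = 431.1500°C.
In Rankine: 431.1500 × 1.8 + 491.67 = 1267.7°R.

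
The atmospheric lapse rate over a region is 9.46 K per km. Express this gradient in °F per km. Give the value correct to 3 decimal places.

17.028 °F/km

Since only a temperature interval is involved, the additive offset between the scales drops out.
A change of 1 K is a change of 1.8°F, so 9.46 × 1.8 = 17.028.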